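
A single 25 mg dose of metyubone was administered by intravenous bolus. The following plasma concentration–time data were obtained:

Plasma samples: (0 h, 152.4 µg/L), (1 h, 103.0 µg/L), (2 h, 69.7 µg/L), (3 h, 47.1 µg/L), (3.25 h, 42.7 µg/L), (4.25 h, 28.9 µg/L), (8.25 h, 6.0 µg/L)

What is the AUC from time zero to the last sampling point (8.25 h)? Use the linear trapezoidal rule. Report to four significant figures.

AUC = 389.3 µg/L·h

Trapezoidal AUC_0→8.25:
  [0→1]: (152.4+103.0)/2 × 1 = 127.7
  [1→2]: (103.0+69.7)/2 × 1 = 86.35
  [2→3]: (69.7+47.1)/2 × 1 = 58.4
  [3→3.25]: (47.1+42.7)/2 × 0.25 = 11.225
  [3.25→4.25]: (42.7+28.9)/2 × 1 = 35.8
  [4.25→8.25]: (28.9+6.0)/2 × 4 = 69.8
  Sum = 389.275 µg/L·h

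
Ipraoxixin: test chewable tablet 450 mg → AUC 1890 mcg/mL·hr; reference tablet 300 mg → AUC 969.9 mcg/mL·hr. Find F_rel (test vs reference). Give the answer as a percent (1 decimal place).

F_rel = (AUC_test/D_test) / (AUC_ref/D_ref)
      = (1890/450) / (969.9/300)
      = 4.2 / 3.233 = 1.2991 = 129.91%

F_rel = 129.9%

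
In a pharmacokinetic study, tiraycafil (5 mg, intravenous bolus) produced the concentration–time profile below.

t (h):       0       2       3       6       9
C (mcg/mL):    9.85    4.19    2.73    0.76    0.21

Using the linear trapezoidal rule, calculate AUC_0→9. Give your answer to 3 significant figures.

AUC = 24.2 mcg/mL·h

Trapezoidal AUC_0→9:
  [0→2]: (9.85+4.19)/2 × 2 = 14.04
  [2→3]: (4.19+2.73)/2 × 1 = 3.46
  [3→6]: (2.73+0.76)/2 × 3 = 5.235
  [6→9]: (0.76+0.21)/2 × 3 = 1.455
  Sum = 24.19 mcg/mL·h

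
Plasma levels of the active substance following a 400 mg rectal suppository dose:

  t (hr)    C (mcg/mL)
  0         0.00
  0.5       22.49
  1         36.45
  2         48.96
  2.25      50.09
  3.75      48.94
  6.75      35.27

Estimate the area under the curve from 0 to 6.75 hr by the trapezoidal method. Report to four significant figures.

Trapezoidal AUC_0→6.75:
  [0→0.5]: (0.00+22.49)/2 × 0.5 = 5.6225
  [0.5→1]: (22.49+36.45)/2 × 0.5 = 14.735
  [1→2]: (36.45+48.96)/2 × 1 = 42.705
  [2→2.25]: (48.96+50.09)/2 × 0.25 = 12.38125
  [2.25→3.75]: (50.09+48.94)/2 × 1.5 = 74.2725
  [3.75→6.75]: (48.94+35.27)/2 × 3 = 126.315
  Sum = 276.03125 mcg/mL·hr

AUC = 276.0 mcg/mL·hr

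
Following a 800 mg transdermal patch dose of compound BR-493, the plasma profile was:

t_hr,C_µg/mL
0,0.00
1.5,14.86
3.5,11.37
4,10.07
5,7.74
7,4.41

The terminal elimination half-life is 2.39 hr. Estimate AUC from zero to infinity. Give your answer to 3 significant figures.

Trapezoidal AUC_0→7:
  [0→1.5]: (0.00+14.86)/2 × 1.5 = 11.145
  [1.5→3.5]: (14.86+11.37)/2 × 2 = 26.23
  [3.5→4]: (11.37+10.07)/2 × 0.5 = 5.36
  [4→5]: (10.07+7.74)/2 × 1 = 8.905
  [5→7]: (7.74+4.41)/2 × 2 = 12.15
  Sum = 63.79 µg/mL·hr
k_e = ln2 / t½ = 0.693147 / 2.39 = 0.2900 hr^-1
Extrapolated tail: C_last / k_e = 4.41 / 0.29 = 15.207
AUC_0→∞ = 63.79 + 15.207 = 78.997 µg/mL·hr

AUC = 79.0 µg/mL·hr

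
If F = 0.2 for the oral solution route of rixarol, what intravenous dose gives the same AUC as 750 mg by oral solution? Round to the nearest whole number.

Systemic exposure from an extravascular dose = F × D_ev, so the equivalent IV dose is F × D_ev.
D_iv = F × D_ev = 0.2 × 750 = 150 mg

D_iv = 150 mg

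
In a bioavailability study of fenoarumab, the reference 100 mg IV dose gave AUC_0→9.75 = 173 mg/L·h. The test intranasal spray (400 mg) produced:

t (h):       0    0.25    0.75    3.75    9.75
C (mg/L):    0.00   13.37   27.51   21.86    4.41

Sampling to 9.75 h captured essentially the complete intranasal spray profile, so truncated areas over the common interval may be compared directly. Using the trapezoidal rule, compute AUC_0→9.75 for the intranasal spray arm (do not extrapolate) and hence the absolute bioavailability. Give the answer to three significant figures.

F = 0.238

Trapezoidal AUC_0→9.75 (intranasal spray):
  [0→0.25]: (0.00+13.37)/2 × 0.25 = 1.67125
  [0.25→0.75]: (13.37+27.51)/2 × 0.5 = 10.22
  [0.75→3.75]: (27.51+21.86)/2 × 3 = 74.055
  [3.75→9.75]: (21.86+4.41)/2 × 6 = 78.81
  Sum = 164.75625 mg/L·h
F = (AUC_ev/D_ev)/(AUC_iv/D_iv) = (164.75625/400)/(173/100) = 0.411891/1.73 = 0.2381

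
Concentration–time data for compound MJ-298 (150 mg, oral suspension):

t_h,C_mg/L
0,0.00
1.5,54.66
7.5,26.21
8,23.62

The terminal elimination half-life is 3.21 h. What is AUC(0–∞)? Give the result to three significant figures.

Trapezoidal AUC_0→8:
  [0→1.5]: (0.00+54.66)/2 × 1.5 = 40.995
  [1.5→7.5]: (54.66+26.21)/2 × 6 = 242.61
  [7.5→8]: (26.21+23.62)/2 × 0.5 = 12.4575
  Sum = 296.0625 mg/L·h
k_e = ln2 / t½ = 0.693147 / 3.21 = 0.2159 h^-1
Extrapolated tail: C_last / k_e = 23.62 / 0.2159 = 109.403
AUC_0→∞ = 296.0625 + 109.403 = 405.4655 mg/L·h

AUC = 405 mg/L·h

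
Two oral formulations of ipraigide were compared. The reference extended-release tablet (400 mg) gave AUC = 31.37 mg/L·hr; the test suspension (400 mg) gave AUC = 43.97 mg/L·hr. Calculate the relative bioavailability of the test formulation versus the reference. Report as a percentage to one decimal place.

F_rel = 140.2%

F_rel = (AUC_test/D_test) / (AUC_ref/D_ref)
      = (43.97/400) / (31.37/400)
      = 0.109925 / 0.078425 = 1.4017 = 140.17%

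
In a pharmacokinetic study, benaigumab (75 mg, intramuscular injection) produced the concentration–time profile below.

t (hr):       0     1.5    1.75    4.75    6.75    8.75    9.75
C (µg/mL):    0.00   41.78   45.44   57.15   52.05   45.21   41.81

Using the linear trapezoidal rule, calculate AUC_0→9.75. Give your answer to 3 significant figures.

Trapezoidal AUC_0→9.75:
  [0→1.5]: (0.00+41.78)/2 × 1.5 = 31.335
  [1.5→1.75]: (41.78+45.44)/2 × 0.25 = 10.9025
  [1.75→4.75]: (45.44+57.15)/2 × 3 = 153.885
  [4.75→6.75]: (57.15+52.05)/2 × 2 = 109.2
  [6.75→8.75]: (52.05+45.21)/2 × 2 = 97.26
  [8.75→9.75]: (45.21+41.81)/2 × 1 = 43.51
  Sum = 446.0925 µg/mL·hr

AUC = 446 µg/mL·hr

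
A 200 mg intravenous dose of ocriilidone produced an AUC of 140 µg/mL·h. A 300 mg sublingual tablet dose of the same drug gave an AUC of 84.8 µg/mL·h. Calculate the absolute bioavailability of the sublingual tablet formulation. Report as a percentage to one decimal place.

F = 40.4%

F = (AUC_ev / D_ev) / (AUC_iv / D_iv)
  = (84.8/300) / (140/200)
  = 0.282667 / 0.7 = 0.4038
  = 40.38%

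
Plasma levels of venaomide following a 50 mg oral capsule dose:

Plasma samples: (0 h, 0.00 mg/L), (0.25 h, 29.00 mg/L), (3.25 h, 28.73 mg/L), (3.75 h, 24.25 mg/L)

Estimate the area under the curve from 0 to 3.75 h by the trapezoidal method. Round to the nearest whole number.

AUC = 103 mg/L·h

Trapezoidal AUC_0→3.75:
  [0→0.25]: (0.00+29.00)/2 × 0.25 = 3.625
  [0.25→3.25]: (29.00+28.73)/2 × 3 = 86.595
  [3.25→3.75]: (28.73+24.25)/2 × 0.5 = 13.245
  Sum = 103.465 mg/L·h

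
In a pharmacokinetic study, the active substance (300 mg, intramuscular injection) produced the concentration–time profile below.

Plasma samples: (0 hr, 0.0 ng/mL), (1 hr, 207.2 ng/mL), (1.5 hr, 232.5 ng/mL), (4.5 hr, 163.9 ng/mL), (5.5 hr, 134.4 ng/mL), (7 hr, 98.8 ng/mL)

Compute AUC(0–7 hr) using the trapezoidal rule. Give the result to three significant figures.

AUC = 1130 ng/mL·hr

Trapezoidal AUC_0→7:
  [0→1]: (0.0+207.2)/2 × 1 = 103.6
  [1→1.5]: (207.2+232.5)/2 × 0.5 = 109.925
  [1.5→4.5]: (232.5+163.9)/2 × 3 = 594.6
  [4.5→5.5]: (163.9+134.4)/2 × 1 = 149.15
  [5.5→7]: (134.4+98.8)/2 × 1.5 = 174.9
  Sum = 1132.175 ng/mL·hr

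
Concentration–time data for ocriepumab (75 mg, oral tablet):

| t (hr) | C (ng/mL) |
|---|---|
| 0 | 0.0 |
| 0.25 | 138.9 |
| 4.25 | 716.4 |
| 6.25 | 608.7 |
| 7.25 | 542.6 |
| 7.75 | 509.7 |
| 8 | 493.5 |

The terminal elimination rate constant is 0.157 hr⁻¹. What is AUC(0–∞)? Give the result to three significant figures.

Trapezoidal AUC_0→8:
  [0→0.25]: (0.0+138.9)/2 × 0.25 = 17.3625
  [0.25→4.25]: (138.9+716.4)/2 × 4 = 1710.6
  [4.25→6.25]: (716.4+608.7)/2 × 2 = 1325.1
  [6.25→7.25]: (608.7+542.6)/2 × 1 = 575.65
  [7.25→7.75]: (542.6+509.7)/2 × 0.5 = 263.075
  [7.75→8]: (509.7+493.5)/2 × 0.25 = 125.4
  Sum = 4017.1875 ng/mL·hr
Extrapolated tail: C_last / k_e = 493.5 / 0.157 = 3143.312
AUC_0→∞ = 4017.1875 + 3143.312 = 7160.4995 ng/mL·hr

AUC = 7160 ng/mL·hr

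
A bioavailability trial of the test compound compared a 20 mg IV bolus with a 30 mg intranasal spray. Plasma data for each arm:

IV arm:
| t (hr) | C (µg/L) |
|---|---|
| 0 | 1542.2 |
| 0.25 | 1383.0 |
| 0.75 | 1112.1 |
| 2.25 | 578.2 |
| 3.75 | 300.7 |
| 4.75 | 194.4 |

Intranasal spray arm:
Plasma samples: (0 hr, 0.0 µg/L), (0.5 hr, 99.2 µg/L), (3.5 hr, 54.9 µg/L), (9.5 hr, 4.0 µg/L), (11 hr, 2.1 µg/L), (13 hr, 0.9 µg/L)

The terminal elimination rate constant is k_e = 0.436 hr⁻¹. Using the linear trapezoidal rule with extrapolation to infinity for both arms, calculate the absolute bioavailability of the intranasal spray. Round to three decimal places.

Trapezoidal AUC_0→4.75 (IV):
  [0→0.25]: (1542.2+1383.0)/2 × 0.25 = 365.65
  [0.25→0.75]: (1383.0+1112.1)/2 × 0.5 = 623.775
  [0.75→2.25]: (1112.1+578.2)/2 × 1.5 = 1267.725
  [2.25→3.75]: (578.2+300.7)/2 × 1.5 = 659.175
  [3.75→4.75]: (300.7+194.4)/2 × 1 = 247.55
  Sum = 3163.875 µg/L·hr
IV tail: 194.4/0.436 = 445.872; AUC_iv,0→∞ = 3163.875 + 445.872 = 3609.747 µg/L·hr
Trapezoidal AUC_0→13 (intranasal spray):
  [0→0.5]: (0.0+99.2)/2 × 0.5 = 24.8
  [0.5→3.5]: (99.2+54.9)/2 × 3 = 231.15
  [3.5→9.5]: (54.9+4.0)/2 × 6 = 176.7
  [9.5→11]: (4.0+2.1)/2 × 1.5 = 4.575
  [11→13]: (2.1+0.9)/2 × 2 = 3.0
  Sum = 440.225 µg/L·hr
intranasal spray tail: 0.9/0.436 = 2.064; AUC_ev,0→∞ = 440.225 + 2.064 = 442.289 µg/L·hr
F = (AUC_ev/D_ev)/(AUC_iv/D_iv) = (442.289/30)/(3609.747/20) = 14.743/180.48735 = 0.0817

F = 0.082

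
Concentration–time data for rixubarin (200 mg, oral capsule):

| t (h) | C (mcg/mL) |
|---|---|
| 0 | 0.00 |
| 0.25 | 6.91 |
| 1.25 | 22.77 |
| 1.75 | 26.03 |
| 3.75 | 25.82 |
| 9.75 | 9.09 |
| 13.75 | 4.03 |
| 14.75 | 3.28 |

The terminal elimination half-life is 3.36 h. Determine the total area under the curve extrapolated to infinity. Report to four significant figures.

Trapezoidal AUC_0→14.75:
  [0→0.25]: (0.00+6.91)/2 × 0.25 = 0.86375
  [0.25→1.25]: (6.91+22.77)/2 × 1 = 14.84
  [1.25→1.75]: (22.77+26.03)/2 × 0.5 = 12.2
  [1.75→3.75]: (26.03+25.82)/2 × 2 = 51.85
  [3.75→9.75]: (25.82+9.09)/2 × 6 = 104.73
  [9.75→13.75]: (9.09+4.03)/2 × 4 = 26.24
  [13.75→14.75]: (4.03+3.28)/2 × 1 = 3.655
  Sum = 214.37875 mcg/mL·h
k_e = ln2 / t½ = 0.693147 / 3.36 = 0.2063 h^-1
Extrapolated tail: C_last / k_e = 3.28 / 0.2063 = 15.899
AUC_0→∞ = 214.37875 + 15.899 = 230.27775 mcg/mL·h

AUC = 230.3 mcg/mL·h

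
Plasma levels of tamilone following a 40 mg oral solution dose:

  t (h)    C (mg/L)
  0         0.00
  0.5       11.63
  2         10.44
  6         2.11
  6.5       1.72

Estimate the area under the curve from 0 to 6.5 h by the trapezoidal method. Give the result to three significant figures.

Trapezoidal AUC_0→6.5:
  [0→0.5]: (0.00+11.63)/2 × 0.5 = 2.9075
  [0.5→2]: (11.63+10.44)/2 × 1.5 = 16.5525
  [2→6]: (10.44+2.11)/2 × 4 = 25.1
  [6→6.5]: (2.11+1.72)/2 × 0.5 = 0.9575
  Sum = 45.5175 mg/L·h

AUC = 45.5 mg/L·h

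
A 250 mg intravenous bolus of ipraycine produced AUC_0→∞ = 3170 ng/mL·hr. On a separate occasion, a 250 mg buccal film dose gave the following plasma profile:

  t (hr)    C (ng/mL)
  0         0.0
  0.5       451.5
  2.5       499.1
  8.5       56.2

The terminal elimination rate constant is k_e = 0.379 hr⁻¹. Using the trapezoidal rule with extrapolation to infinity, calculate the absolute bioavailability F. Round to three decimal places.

F = 0.908

Trapezoidal AUC_0→8.5 (buccal film):
  [0→0.5]: (0.0+451.5)/2 × 0.5 = 112.875
  [0.5→2.5]: (451.5+499.1)/2 × 2 = 950.6
  [2.5→8.5]: (499.1+56.2)/2 × 6 = 1665.9
  Sum = 2729.375 ng/mL·hr
Tail: C_last/k_e = 56.2/0.379 = 148.285
AUC_0→∞ (buccal film) = 2729.375 + 148.285 = 2877.66 ng/mL·hr
F = (AUC_ev/D_ev)/(AUC_iv/D_iv) = (2877.66/250)/(3170/250) = 11.51064/12.68 = 0.9078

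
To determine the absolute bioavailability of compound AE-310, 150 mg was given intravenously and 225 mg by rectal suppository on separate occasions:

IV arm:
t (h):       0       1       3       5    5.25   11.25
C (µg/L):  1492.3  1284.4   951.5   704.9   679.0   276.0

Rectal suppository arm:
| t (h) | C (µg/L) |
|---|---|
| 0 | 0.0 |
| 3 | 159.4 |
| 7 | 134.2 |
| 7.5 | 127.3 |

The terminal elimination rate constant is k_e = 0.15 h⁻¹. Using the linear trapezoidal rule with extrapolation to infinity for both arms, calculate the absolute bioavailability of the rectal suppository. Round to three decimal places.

F = 0.114

Trapezoidal AUC_0→11.25 (IV):
  [0→1]: (1492.3+1284.4)/2 × 1 = 1388.35
  [1→3]: (1284.4+951.5)/2 × 2 = 2235.9
  [3→5]: (951.5+704.9)/2 × 2 = 1656.4
  [5→5.25]: (704.9+679.0)/2 × 0.25 = 172.9875
  [5.25→11.25]: (679.0+276.0)/2 × 6 = 2865.0
  Sum = 8318.6375 µg/L·h
IV tail: 276.0/0.15 = 1840.000; AUC_iv,0→∞ = 8318.6375 + 1840.000 = 10158.6375 µg/L·h
Trapezoidal AUC_0→7.5 (rectal suppository):
  [0→3]: (0.0+159.4)/2 × 3 = 239.1
  [3→7]: (159.4+134.2)/2 × 4 = 587.2
  [7→7.5]: (134.2+127.3)/2 × 0.5 = 65.375
  Sum = 891.675 µg/L·h
rectal suppository tail: 127.3/0.15 = 848.667; AUC_ev,0→∞ = 891.675 + 848.667 = 1740.342 µg/L·h
F = (AUC_ev/D_ev)/(AUC_iv/D_iv) = (1740.342/225)/(10158.6375/150) = 7.73485/67.72425 = 0.1142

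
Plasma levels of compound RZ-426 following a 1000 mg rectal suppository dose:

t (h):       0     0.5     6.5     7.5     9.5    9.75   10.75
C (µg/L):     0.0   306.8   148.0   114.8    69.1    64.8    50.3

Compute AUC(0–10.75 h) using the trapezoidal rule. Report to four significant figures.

Trapezoidal AUC_0→10.75:
  [0→0.5]: (0.0+306.8)/2 × 0.5 = 76.7
  [0.5→6.5]: (306.8+148.0)/2 × 6 = 1364.4
  [6.5→7.5]: (148.0+114.8)/2 × 1 = 131.4
  [7.5→9.5]: (114.8+69.1)/2 × 2 = 183.9
  [9.5→9.75]: (69.1+64.8)/2 × 0.25 = 16.7375
  [9.75→10.75]: (64.8+50.3)/2 × 1 = 57.55
  Sum = 1830.6875 µg/L·h

AUC = 1831 µg/L·h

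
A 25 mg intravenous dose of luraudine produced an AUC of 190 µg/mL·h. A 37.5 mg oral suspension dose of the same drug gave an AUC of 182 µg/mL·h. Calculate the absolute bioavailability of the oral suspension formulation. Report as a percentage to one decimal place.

F = 63.9%

F = (AUC_ev / D_ev) / (AUC_iv / D_iv)
  = (182/37.5) / (190/25)
  = 4.85333 / 7.6 = 0.6386
  = 63.86%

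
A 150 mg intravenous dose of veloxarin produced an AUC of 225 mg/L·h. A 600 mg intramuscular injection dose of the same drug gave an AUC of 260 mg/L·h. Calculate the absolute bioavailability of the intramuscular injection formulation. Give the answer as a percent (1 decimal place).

F = 28.9%

F = (AUC_ev / D_ev) / (AUC_iv / D_iv)
  = (260/600) / (225/150)
  = 0.433333 / 1.5 = 0.2889
  = 28.89%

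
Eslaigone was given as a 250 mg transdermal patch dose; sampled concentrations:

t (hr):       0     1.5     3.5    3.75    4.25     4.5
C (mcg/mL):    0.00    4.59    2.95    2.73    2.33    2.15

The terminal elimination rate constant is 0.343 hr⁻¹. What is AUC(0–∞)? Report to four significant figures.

AUC = 19.79 mcg/mL·hr

Trapezoidal AUC_0→4.5:
  [0→1.5]: (0.00+4.59)/2 × 1.5 = 3.4425
  [1.5→3.5]: (4.59+2.95)/2 × 2 = 7.54
  [3.5→3.75]: (2.95+2.73)/2 × 0.25 = 0.71
  [3.75→4.25]: (2.73+2.33)/2 × 0.5 = 1.265
  [4.25→4.5]: (2.33+2.15)/2 × 0.25 = 0.56
  Sum = 13.5175 mcg/mL·hr
Extrapolated tail: C_last / k_e = 2.15 / 0.343 = 6.268
AUC_0→∞ = 13.5175 + 6.268 = 19.7855 mcg/mL·hr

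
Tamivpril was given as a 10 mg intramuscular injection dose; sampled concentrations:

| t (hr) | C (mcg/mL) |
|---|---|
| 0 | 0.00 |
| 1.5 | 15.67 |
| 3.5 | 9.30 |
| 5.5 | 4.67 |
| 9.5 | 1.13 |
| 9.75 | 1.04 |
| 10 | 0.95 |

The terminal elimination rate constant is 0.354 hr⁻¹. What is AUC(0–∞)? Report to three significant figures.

AUC = 65.5 mcg/mL·hr

Trapezoidal AUC_0→10:
  [0→1.5]: (0.00+15.67)/2 × 1.5 = 11.7525
  [1.5→3.5]: (15.67+9.30)/2 × 2 = 24.97
  [3.5→5.5]: (9.30+4.67)/2 × 2 = 13.97
  [5.5→9.5]: (4.67+1.13)/2 × 4 = 11.6
  [9.5→9.75]: (1.13+1.04)/2 × 0.25 = 0.27125
  [9.75→10]: (1.04+0.95)/2 × 0.25 = 0.24875
  Sum = 62.8125 mcg/mL·hr
Extrapolated tail: C_last / k_e = 0.95 / 0.354 = 2.684
AUC_0→∞ = 62.8125 + 2.684 = 65.4965 mcg/mL·hr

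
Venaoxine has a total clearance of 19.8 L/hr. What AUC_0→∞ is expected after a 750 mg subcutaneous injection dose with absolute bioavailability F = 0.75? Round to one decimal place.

AUC_0→∞ = F × Dose / CL
        = 0.75 × 750 / 19.8 = 28.4091 mg/L·hr

AUC = 28.4 mg/L·hr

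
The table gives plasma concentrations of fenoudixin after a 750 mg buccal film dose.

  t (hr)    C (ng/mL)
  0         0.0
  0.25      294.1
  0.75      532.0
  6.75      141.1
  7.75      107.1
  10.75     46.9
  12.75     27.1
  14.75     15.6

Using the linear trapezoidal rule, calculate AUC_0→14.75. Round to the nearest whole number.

Trapezoidal AUC_0→14.75:
  [0→0.25]: (0.0+294.1)/2 × 0.25 = 36.7625
  [0.25→0.75]: (294.1+532.0)/2 × 0.5 = 206.525
  [0.75→6.75]: (532.0+141.1)/2 × 6 = 2019.3
  [6.75→7.75]: (141.1+107.1)/2 × 1 = 124.1
  [7.75→10.75]: (107.1+46.9)/2 × 3 = 231.0
  [10.75→12.75]: (46.9+27.1)/2 × 2 = 74.0
  [12.75→14.75]: (27.1+15.6)/2 × 2 = 42.7
  Sum = 2734.3875 ng/mL·hr

AUC = 2734 ng/mL·hr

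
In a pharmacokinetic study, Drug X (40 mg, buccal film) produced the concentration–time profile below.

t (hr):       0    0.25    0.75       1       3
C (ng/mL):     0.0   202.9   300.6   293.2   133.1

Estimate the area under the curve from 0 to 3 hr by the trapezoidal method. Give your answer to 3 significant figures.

AUC = 652 ng/mL·hr

Trapezoidal AUC_0→3:
  [0→0.25]: (0.0+202.9)/2 × 0.25 = 25.3625
  [0.25→0.75]: (202.9+300.6)/2 × 0.5 = 125.875
  [0.75→1]: (300.6+293.2)/2 × 0.25 = 74.225
  [1→3]: (293.2+133.1)/2 × 2 = 426.3
  Sum = 651.7625 ng/mL·hr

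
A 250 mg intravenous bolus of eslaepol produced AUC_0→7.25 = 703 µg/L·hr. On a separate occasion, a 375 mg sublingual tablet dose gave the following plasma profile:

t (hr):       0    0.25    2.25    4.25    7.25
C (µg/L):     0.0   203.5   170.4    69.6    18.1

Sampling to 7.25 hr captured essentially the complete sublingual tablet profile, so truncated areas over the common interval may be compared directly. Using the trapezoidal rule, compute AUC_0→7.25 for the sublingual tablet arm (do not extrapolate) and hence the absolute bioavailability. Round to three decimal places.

Trapezoidal AUC_0→7.25 (sublingual tablet):
  [0→0.25]: (0.0+203.5)/2 × 0.25 = 25.4375
  [0.25→2.25]: (203.5+170.4)/2 × 2 = 373.9
  [2.25→4.25]: (170.4+69.6)/2 × 2 = 240.0
  [4.25→7.25]: (69.6+18.1)/2 × 3 = 131.55
  Sum = 770.8875 µg/L·hr
F = (AUC_ev/D_ev)/(AUC_iv/D_iv) = (770.8875/375)/(703/250) = 2.0557/2.812 = 0.7310

F = 0.731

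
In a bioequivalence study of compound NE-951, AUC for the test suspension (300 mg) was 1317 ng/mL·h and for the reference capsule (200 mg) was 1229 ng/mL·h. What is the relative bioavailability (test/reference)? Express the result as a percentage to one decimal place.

F_rel = 71.4%

F_rel = (AUC_test/D_test) / (AUC_ref/D_ref)
      = (1317/300) / (1229/200)
      = 4.39 / 6.145 = 0.7144 = 71.44%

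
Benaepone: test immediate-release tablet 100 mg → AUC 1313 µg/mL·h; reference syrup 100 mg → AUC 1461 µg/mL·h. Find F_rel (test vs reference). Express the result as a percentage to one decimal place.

F_rel = 89.9%

F_rel = (AUC_test/D_test) / (AUC_ref/D_ref)
      = (1313/100) / (1461/100)
      = 13.13 / 14.61 = 0.8987 = 89.87%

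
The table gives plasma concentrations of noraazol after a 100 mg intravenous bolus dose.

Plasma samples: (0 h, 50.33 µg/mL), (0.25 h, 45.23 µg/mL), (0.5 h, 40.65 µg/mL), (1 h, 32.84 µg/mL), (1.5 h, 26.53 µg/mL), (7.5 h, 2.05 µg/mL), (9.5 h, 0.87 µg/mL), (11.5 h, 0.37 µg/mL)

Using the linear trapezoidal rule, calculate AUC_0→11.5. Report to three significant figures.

AUC = 146 µg/mL·h

Trapezoidal AUC_0→11.5:
  [0→0.25]: (50.33+45.23)/2 × 0.25 = 11.945
  [0.25→0.5]: (45.23+40.65)/2 × 0.25 = 10.735
  [0.5→1]: (40.65+32.84)/2 × 0.5 = 18.3725
  [1→1.5]: (32.84+26.53)/2 × 0.5 = 14.8425
  [1.5→7.5]: (26.53+2.05)/2 × 6 = 85.74
  [7.5→9.5]: (2.05+0.87)/2 × 2 = 2.92
  [9.5→11.5]: (0.87+0.37)/2 × 2 = 1.24
  Sum = 145.795 µg/mL·h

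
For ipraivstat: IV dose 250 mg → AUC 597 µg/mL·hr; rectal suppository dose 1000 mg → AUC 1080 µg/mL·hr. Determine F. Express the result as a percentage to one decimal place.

F = 45.2%

F = (AUC_ev / D_ev) / (AUC_iv / D_iv)
  = (1080/1000) / (597/250)
  = 1.08 / 2.388 = 0.4523
  = 45.23%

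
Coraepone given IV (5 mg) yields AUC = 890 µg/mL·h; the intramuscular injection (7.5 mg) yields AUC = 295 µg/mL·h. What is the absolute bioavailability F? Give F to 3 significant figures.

F = 0.221

F = (AUC_ev / D_ev) / (AUC_iv / D_iv)
  = (295/7.5) / (890/5)
  = 39.3333 / 178 = 0.2210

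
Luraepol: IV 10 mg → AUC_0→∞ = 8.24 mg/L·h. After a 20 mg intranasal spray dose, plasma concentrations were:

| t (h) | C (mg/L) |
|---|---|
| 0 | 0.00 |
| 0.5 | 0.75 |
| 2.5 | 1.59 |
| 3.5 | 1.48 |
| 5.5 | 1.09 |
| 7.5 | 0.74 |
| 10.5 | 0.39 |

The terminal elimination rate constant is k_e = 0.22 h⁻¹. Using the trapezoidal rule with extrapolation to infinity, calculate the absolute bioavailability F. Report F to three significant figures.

F = 0.724

Trapezoidal AUC_0→10.5 (intranasal spray):
  [0→0.5]: (0.00+0.75)/2 × 0.5 = 0.1875
  [0.5→2.5]: (0.75+1.59)/2 × 2 = 2.34
  [2.5→3.5]: (1.59+1.48)/2 × 1 = 1.535
  [3.5→5.5]: (1.48+1.09)/2 × 2 = 2.57
  [5.5→7.5]: (1.09+0.74)/2 × 2 = 1.83
  [7.5→10.5]: (0.74+0.39)/2 × 3 = 1.695
  Sum = 10.1575 mg/L·h
Tail: C_last/k_e = 0.39/0.22 = 1.773
AUC_0→∞ (intranasal spray) = 10.1575 + 1.773 = 11.9305 mg/L·h
F = (AUC_ev/D_ev)/(AUC_iv/D_iv) = (11.9305/20)/(8.24/10) = 0.596525/0.824 = 0.7239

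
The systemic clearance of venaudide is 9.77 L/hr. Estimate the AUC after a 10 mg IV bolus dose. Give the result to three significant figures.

AUC_0→∞ = Dose_iv / CL
        = 10 / 9.77 = 1.02354 mg/L·hr

AUC = 1.02 mg/L·hr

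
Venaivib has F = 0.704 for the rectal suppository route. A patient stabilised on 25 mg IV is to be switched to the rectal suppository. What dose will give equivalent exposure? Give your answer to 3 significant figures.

D_rectal = 35.5 mg

For equal systemic exposure: F × D_ev = D_iv
D_ev = D_iv / F = 25 / 0.704 = 35.5114 mg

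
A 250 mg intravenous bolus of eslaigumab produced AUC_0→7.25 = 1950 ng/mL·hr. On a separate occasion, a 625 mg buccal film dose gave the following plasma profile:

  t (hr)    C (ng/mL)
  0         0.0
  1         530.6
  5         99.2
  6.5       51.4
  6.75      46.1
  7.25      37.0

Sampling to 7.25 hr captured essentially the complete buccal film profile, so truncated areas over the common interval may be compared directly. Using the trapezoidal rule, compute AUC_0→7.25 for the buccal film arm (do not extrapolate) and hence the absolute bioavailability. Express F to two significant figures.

F = 0.34

Trapezoidal AUC_0→7.25 (buccal film):
  [0→1]: (0.0+530.6)/2 × 1 = 265.3
  [1→5]: (530.6+99.2)/2 × 4 = 1259.6
  [5→6.5]: (99.2+51.4)/2 × 1.5 = 112.95
  [6.5→6.75]: (51.4+46.1)/2 × 0.25 = 12.1875
  [6.75→7.25]: (46.1+37.0)/2 × 0.5 = 20.775
  Sum = 1670.8125 ng/mL·hr
F = (AUC_ev/D_ev)/(AUC_iv/D_iv) = (1670.8125/625)/(1950/250) = 2.6733/7.8 = 0.3427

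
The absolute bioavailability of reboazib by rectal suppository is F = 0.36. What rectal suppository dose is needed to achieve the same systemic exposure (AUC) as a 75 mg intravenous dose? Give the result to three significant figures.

For equal systemic exposure: F × D_ev = D_iv
D_ev = D_iv / F = 75 / 0.36 = 208.333 mg

D_rectal = 208 mg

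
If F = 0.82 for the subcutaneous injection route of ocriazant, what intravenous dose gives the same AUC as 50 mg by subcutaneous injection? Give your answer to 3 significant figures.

Systemic exposure from an extravascular dose = F × D_ev, so the equivalent IV dose is F × D_ev.
D_iv = F × D_ev = 0.82 × 50 = 41 mg

D_iv = 41.0 mg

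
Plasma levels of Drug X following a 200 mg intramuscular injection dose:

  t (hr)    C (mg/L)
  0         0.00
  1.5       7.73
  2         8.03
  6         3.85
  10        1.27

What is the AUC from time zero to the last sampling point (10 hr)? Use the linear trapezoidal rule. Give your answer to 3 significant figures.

AUC = 43.7 mg/L·hr

Trapezoidal AUC_0→10:
  [0→1.5]: (0.00+7.73)/2 × 1.5 = 5.7975
  [1.5→2]: (7.73+8.03)/2 × 0.5 = 3.94
  [2→6]: (8.03+3.85)/2 × 4 = 23.76
  [6→10]: (3.85+1.27)/2 × 4 = 10.24
  Sum = 43.7375 mg/L·hr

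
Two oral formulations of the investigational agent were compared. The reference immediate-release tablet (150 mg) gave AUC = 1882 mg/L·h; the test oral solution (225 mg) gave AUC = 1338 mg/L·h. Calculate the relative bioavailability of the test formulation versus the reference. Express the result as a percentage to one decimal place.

F_rel = 47.4%

F_rel = (AUC_test/D_test) / (AUC_ref/D_ref)
      = (1338/225) / (1882/150)
      = 5.94667 / 12.5467 = 0.4740 = 47.40%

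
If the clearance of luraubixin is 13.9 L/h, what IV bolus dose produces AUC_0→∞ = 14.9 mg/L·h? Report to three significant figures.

Dose = 207 mg

Dose_iv = CL × AUC_0→∞
     = 13.9 × 14.9 = 207.11 mg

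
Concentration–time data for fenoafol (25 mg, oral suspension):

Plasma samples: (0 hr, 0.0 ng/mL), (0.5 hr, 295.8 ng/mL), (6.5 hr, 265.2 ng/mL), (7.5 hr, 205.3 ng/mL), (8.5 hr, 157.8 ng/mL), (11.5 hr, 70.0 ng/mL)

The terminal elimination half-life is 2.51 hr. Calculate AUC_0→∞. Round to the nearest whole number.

AUC = 2769 ng/mL·hr

Trapezoidal AUC_0→11.5:
  [0→0.5]: (0.0+295.8)/2 × 0.5 = 73.95
  [0.5→6.5]: (295.8+265.2)/2 × 6 = 1683.0
  [6.5→7.5]: (265.2+205.3)/2 × 1 = 235.25
  [7.5→8.5]: (205.3+157.8)/2 × 1 = 181.55
  [8.5→11.5]: (157.8+70.0)/2 × 3 = 341.7
  Sum = 2515.45 ng/mL·hr
k_e = ln2 / t½ = 0.693147 / 2.51 = 0.2762 hr^-1
Extrapolated tail: C_last / k_e = 70.0 / 0.2762 = 253.440
AUC_0→∞ = 2515.45 + 253.440 = 2768.89 ng/mL·hr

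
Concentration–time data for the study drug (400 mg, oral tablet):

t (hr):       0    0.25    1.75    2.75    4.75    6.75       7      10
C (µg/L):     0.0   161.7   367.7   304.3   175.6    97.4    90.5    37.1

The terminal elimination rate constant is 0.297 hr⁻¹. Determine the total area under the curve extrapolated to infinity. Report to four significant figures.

Trapezoidal AUC_0→10:
  [0→0.25]: (0.0+161.7)/2 × 0.25 = 20.2125
  [0.25→1.75]: (161.7+367.7)/2 × 1.5 = 397.05
  [1.75→2.75]: (367.7+304.3)/2 × 1 = 336.0
  [2.75→4.75]: (304.3+175.6)/2 × 2 = 479.9
  [4.75→6.75]: (175.6+97.4)/2 × 2 = 273.0
  [6.75→7]: (97.4+90.5)/2 × 0.25 = 23.4875
  [7→10]: (90.5+37.1)/2 × 3 = 191.4
  Sum = 1721.05 µg/L·hr
Extrapolated tail: C_last / k_e = 37.1 / 0.297 = 124.916
AUC_0→∞ = 1721.05 + 124.916 = 1845.966 µg/L·hr

AUC = 1846 µg/L·hr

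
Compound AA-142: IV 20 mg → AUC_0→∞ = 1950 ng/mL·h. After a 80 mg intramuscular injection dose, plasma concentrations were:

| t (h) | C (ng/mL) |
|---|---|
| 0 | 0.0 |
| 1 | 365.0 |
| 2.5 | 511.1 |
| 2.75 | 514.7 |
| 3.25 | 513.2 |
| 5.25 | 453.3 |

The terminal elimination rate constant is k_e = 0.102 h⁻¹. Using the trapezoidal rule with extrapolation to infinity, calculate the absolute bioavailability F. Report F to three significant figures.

F = 0.851

Trapezoidal AUC_0→5.25 (intramuscular injection):
  [0→1]: (0.0+365.0)/2 × 1 = 182.5
  [1→2.5]: (365.0+511.1)/2 × 1.5 = 657.075
  [2.5→2.75]: (511.1+514.7)/2 × 0.25 = 128.225
  [2.75→3.25]: (514.7+513.2)/2 × 0.5 = 256.975
  [3.25→5.25]: (513.2+453.3)/2 × 2 = 966.5
  Sum = 2191.275 ng/mL·h
Tail: C_last/k_e = 453.3/0.102 = 4444.118
AUC_0→∞ (intramuscular injection) = 2191.275 + 4444.118 = 6635.393 ng/mL·h
F = (AUC_ev/D_ev)/(AUC_iv/D_iv) = (6635.393/80)/(1950/20) = 82.9424/97.5 = 0.8507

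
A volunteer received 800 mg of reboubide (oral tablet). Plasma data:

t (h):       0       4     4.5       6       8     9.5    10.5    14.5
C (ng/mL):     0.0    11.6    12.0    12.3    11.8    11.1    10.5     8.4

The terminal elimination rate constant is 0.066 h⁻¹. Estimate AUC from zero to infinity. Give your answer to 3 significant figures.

Trapezoidal AUC_0→14.5:
  [0→4]: (0.0+11.6)/2 × 4 = 23.2
  [4→4.5]: (11.6+12.0)/2 × 0.5 = 5.9
  [4.5→6]: (12.0+12.3)/2 × 1.5 = 18.225
  [6→8]: (12.3+11.8)/2 × 2 = 24.1
  [8→9.5]: (11.8+11.1)/2 × 1.5 = 17.175
  [9.5→10.5]: (11.1+10.5)/2 × 1 = 10.8
  [10.5→14.5]: (10.5+8.4)/2 × 4 = 37.8
  Sum = 137.2 ng/mL·h
Extrapolated tail: C_last / k_e = 8.4 / 0.066 = 127.273
AUC_0→∞ = 137.2 + 127.273 = 264.473 ng/mL·h

AUC = 264 ng/mL·h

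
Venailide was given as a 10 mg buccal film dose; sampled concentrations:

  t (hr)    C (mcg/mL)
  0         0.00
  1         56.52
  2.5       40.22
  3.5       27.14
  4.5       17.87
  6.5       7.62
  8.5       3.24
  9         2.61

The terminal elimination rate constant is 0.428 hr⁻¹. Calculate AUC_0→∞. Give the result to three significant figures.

AUC = 201 mcg/mL·hr

Trapezoidal AUC_0→9:
  [0→1]: (0.00+56.52)/2 × 1 = 28.26
  [1→2.5]: (56.52+40.22)/2 × 1.5 = 72.555
  [2.5→3.5]: (40.22+27.14)/2 × 1 = 33.68
  [3.5→4.5]: (27.14+17.87)/2 × 1 = 22.505
  [4.5→6.5]: (17.87+7.62)/2 × 2 = 25.49
  [6.5→8.5]: (7.62+3.24)/2 × 2 = 10.86
  [8.5→9]: (3.24+2.61)/2 × 0.5 = 1.4625
  Sum = 194.8125 mcg/mL·hr
Extrapolated tail: C_last / k_e = 2.61 / 0.428 = 6.098
AUC_0→∞ = 194.8125 + 6.098 = 200.9105 mcg/mL·hr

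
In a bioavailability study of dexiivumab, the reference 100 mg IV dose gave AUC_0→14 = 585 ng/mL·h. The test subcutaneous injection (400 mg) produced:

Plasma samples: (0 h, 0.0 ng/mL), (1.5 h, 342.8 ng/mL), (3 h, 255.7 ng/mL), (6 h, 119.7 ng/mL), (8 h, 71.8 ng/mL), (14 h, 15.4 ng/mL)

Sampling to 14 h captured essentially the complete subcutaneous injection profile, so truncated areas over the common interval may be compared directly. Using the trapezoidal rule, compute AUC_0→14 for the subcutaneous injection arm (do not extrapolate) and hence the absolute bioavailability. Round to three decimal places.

F = 0.736

Trapezoidal AUC_0→14 (subcutaneous injection):
  [0→1.5]: (0.0+342.8)/2 × 1.5 = 257.1
  [1.5→3]: (342.8+255.7)/2 × 1.5 = 448.875
  [3→6]: (255.7+119.7)/2 × 3 = 563.1
  [6→8]: (119.7+71.8)/2 × 2 = 191.5
  [8→14]: (71.8+15.4)/2 × 6 = 261.6
  Sum = 1722.175 ng/mL·h
F = (AUC_ev/D_ev)/(AUC_iv/D_iv) = (1722.175/400)/(585/100) = 4.3054375/5.85 = 0.7360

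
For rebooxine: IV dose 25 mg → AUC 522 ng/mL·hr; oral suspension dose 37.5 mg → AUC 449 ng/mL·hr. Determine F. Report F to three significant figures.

F = (AUC_ev / D_ev) / (AUC_iv / D_iv)
  = (449/37.5) / (522/25)
  = 11.9733 / 20.88 = 0.5734

F = 0.573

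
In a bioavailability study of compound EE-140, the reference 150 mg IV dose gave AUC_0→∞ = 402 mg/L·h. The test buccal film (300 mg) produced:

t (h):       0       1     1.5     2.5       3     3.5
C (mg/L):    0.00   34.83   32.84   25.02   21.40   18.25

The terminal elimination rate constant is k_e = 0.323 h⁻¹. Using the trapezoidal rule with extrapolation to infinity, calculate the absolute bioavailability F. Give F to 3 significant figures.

Trapezoidal AUC_0→3.5 (buccal film):
  [0→1]: (0.00+34.83)/2 × 1 = 17.415
  [1→1.5]: (34.83+32.84)/2 × 0.5 = 16.9175
  [1.5→2.5]: (32.84+25.02)/2 × 1 = 28.93
  [2.5→3]: (25.02+21.40)/2 × 0.5 = 11.605
  [3→3.5]: (21.40+18.25)/2 × 0.5 = 9.9125
  Sum = 84.78 mg/L·h
Tail: C_last/k_e = 18.25/0.323 = 56.502
AUC_0→∞ (buccal film) = 84.78 + 56.502 = 141.282 mg/L·h
F = (AUC_ev/D_ev)/(AUC_iv/D_iv) = (141.282/300)/(402/150) = 0.47094/2.68 = 0.1757

F = 0.176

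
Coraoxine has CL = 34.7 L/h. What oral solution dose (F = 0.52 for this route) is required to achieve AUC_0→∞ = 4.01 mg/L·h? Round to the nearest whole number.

Dose = 268 mg

Dose = CL × AUC_0→∞ / F
     = 34.7 × 4.01 / 0.52 = 267.59 mg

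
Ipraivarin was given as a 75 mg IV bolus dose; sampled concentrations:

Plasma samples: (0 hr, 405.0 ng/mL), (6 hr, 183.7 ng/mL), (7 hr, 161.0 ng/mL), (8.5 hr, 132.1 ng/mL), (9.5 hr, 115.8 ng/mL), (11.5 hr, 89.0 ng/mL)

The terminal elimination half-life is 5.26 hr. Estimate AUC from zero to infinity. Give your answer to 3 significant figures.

Trapezoidal AUC_0→11.5:
  [0→6]: (405.0+183.7)/2 × 6 = 1766.1
  [6→7]: (183.7+161.0)/2 × 1 = 172.35
  [7→8.5]: (161.0+132.1)/2 × 1.5 = 219.825
  [8.5→9.5]: (132.1+115.8)/2 × 1 = 123.95
  [9.5→11.5]: (115.8+89.0)/2 × 2 = 204.8
  Sum = 2487.025 ng/mL·hr
k_e = ln2 / t½ = 0.693147 / 5.26 = 0.1318 hr^-1
Extrapolated tail: C_last / k_e = 89.0 / 0.1318 = 675.266
AUC_0→∞ = 2487.025 + 675.266 = 3162.291 ng/mL·hr

AUC = 3160 ng/mL·hr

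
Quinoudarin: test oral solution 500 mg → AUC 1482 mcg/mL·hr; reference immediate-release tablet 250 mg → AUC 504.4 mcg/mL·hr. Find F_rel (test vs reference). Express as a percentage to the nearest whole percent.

F_rel = 147%

F_rel = (AUC_test/D_test) / (AUC_ref/D_ref)
      = (1482/500) / (504.4/250)
      = 2.964 / 2.0176 = 1.4691 = 146.91%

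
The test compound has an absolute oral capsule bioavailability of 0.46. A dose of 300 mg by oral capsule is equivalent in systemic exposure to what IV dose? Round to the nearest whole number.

Systemic exposure from an extravascular dose = F × D_ev, so the equivalent IV dose is F × D_ev.
D_iv = F × D_ev = 0.46 × 300 = 138 mg

D_iv = 138 mg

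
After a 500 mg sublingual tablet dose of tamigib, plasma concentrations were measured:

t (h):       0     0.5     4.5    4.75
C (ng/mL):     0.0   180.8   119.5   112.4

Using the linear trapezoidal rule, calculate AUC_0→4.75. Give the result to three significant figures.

Trapezoidal AUC_0→4.75:
  [0→0.5]: (0.0+180.8)/2 × 0.5 = 45.2
  [0.5→4.5]: (180.8+119.5)/2 × 4 = 600.6
  [4.5→4.75]: (119.5+112.4)/2 × 0.25 = 28.9875
  Sum = 674.7875 ng/mL·h

AUC = 675 ng/mL·h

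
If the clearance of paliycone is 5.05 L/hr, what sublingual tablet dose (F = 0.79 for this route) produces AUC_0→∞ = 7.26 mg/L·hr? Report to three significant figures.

Dose = 46.4 mg

Dose = CL × AUC_0→∞ / F
     = 5.05 × 7.26 / 0.79 = 46.4089 mg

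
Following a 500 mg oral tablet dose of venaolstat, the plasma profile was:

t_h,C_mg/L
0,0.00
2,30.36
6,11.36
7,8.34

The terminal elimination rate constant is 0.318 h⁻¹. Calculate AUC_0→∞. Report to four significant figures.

Trapezoidal AUC_0→7:
  [0→2]: (0.00+30.36)/2 × 2 = 30.36
  [2→6]: (30.36+11.36)/2 × 4 = 83.44
  [6→7]: (11.36+8.34)/2 × 1 = 9.85
  Sum = 123.65 mg/L·h
Extrapolated tail: C_last / k_e = 8.34 / 0.318 = 26.226
AUC_0→∞ = 123.65 + 26.226 = 149.876 mg/L·h

AUC = 149.9 mg/L·h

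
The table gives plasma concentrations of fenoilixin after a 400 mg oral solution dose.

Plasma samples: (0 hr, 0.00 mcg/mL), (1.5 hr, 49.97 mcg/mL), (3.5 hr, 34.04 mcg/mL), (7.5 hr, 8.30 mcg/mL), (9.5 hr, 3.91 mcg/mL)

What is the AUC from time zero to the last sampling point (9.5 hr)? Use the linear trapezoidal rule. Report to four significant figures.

Trapezoidal AUC_0→9.5:
  [0→1.5]: (0.00+49.97)/2 × 1.5 = 37.4775
  [1.5→3.5]: (49.97+34.04)/2 × 2 = 84.01
  [3.5→7.5]: (34.04+8.30)/2 × 4 = 84.68
  [7.5→9.5]: (8.30+3.91)/2 × 2 = 12.21
  Sum = 218.3775 mcg/mL·hr

AUC = 218.4 mcg/mL·hr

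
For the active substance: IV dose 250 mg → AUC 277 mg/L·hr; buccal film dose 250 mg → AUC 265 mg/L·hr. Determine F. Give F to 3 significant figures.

F = (AUC_ev / D_ev) / (AUC_iv / D_iv)
  = (265/250) / (277/250)
  = 1.06 / 1.108 = 0.9567

F = 0.957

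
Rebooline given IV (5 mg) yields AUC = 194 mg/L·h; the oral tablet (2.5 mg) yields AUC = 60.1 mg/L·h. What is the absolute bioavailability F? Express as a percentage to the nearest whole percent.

F = (AUC_ev / D_ev) / (AUC_iv / D_iv)
  = (60.1/2.5) / (194/5)
  = 24.04 / 38.8 = 0.6196
  = 61.96%

F = 62%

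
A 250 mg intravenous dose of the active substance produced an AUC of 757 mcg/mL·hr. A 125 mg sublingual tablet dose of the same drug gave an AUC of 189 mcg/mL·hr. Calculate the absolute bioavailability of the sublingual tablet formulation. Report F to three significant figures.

F = (AUC_ev / D_ev) / (AUC_iv / D_iv)
  = (189/125) / (757/250)
  = 1.512 / 3.028 = 0.4993

F = 0.499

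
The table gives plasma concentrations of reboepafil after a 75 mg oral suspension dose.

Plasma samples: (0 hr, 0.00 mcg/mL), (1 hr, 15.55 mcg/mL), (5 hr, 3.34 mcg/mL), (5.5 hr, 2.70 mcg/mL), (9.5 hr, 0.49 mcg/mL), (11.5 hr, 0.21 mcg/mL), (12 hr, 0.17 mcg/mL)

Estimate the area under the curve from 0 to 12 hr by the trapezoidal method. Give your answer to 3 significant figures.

Trapezoidal AUC_0→12:
  [0→1]: (0.00+15.55)/2 × 1 = 7.775
  [1→5]: (15.55+3.34)/2 × 4 = 37.78
  [5→5.5]: (3.34+2.70)/2 × 0.5 = 1.51
  [5.5→9.5]: (2.70+0.49)/2 × 4 = 6.38
  [9.5→11.5]: (0.49+0.21)/2 × 2 = 0.7
  [11.5→12]: (0.21+0.17)/2 × 0.5 = 0.095
  Sum = 54.24 mcg/mL·hr

AUC = 54.2 mcg/mL·hr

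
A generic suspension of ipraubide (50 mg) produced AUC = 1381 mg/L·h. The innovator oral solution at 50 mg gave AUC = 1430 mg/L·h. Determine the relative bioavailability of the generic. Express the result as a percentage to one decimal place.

F_rel = (AUC_test/D_test) / (AUC_ref/D_ref)
      = (1381/50) / (1430/50)
      = 27.62 / 28.6 = 0.9657 = 96.57%

F_rel = 96.6%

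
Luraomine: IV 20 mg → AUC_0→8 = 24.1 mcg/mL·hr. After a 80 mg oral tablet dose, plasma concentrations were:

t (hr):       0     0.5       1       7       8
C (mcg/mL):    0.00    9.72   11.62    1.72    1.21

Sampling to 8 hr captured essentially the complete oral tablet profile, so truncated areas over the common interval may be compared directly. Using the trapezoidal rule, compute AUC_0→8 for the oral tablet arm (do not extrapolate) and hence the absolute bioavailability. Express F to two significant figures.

Trapezoidal AUC_0→8 (oral tablet):
  [0→0.5]: (0.00+9.72)/2 × 0.5 = 2.43
  [0.5→1]: (9.72+11.62)/2 × 0.5 = 5.335
  [1→7]: (11.62+1.72)/2 × 6 = 40.02
  [7→8]: (1.72+1.21)/2 × 1 = 1.465
  Sum = 49.25 mcg/mL·hr
F = (AUC_ev/D_ev)/(AUC_iv/D_iv) = (49.25/80)/(24.1/20) = 0.615625/1.205 = 0.5109

F = 0.51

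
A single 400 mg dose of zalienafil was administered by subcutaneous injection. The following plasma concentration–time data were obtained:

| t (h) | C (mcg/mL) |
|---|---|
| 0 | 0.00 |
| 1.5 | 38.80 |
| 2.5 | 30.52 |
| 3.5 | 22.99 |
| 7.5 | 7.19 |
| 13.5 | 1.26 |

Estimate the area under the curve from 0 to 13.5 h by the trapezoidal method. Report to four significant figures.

AUC = 176.2 mcg/mL·h

Trapezoidal AUC_0→13.5:
  [0→1.5]: (0.00+38.80)/2 × 1.5 = 29.1
  [1.5→2.5]: (38.80+30.52)/2 × 1 = 34.66
  [2.5→3.5]: (30.52+22.99)/2 × 1 = 26.755
  [3.5→7.5]: (22.99+7.19)/2 × 4 = 60.36
  [7.5→13.5]: (7.19+1.26)/2 × 6 = 25.35
  Sum = 176.225 mcg/mL·h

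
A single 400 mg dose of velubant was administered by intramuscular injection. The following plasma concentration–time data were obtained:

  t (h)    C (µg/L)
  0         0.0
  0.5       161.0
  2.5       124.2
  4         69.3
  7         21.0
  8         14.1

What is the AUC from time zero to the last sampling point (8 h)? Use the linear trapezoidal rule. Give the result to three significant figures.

Trapezoidal AUC_0→8:
  [0→0.5]: (0.0+161.0)/2 × 0.5 = 40.25
  [0.5→2.5]: (161.0+124.2)/2 × 2 = 285.2
  [2.5→4]: (124.2+69.3)/2 × 1.5 = 145.125
  [4→7]: (69.3+21.0)/2 × 3 = 135.45
  [7→8]: (21.0+14.1)/2 × 1 = 17.55
  Sum = 623.575 µg/L·h

AUC = 624 µg/L·h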